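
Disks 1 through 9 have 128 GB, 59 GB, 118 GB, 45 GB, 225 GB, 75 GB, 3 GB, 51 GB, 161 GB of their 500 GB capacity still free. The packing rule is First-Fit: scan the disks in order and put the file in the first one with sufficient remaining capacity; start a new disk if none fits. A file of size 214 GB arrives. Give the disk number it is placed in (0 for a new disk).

5

Disks with room: disk 5 (225 GB).
The first with room is disk 5.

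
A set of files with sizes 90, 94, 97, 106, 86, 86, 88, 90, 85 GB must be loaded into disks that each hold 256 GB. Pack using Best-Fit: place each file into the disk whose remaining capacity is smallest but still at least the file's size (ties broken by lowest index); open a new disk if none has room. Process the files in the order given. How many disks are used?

90 GB → disk 1 (remaining 166 GB)
94 GB → disk 1 (remaining 72 GB)
97 GB → disk 2 (remaining 159 GB)
106 GB → disk 2 (remaining 53 GB)
86 GB → disk 3 (remaining 170 GB)
86 GB → disk 3 (remaining 84 GB)
88 GB → disk 4 (remaining 168 GB)
90 GB → disk 4 (remaining 78 GB)
85 GB → disk 5 (remaining 171 GB)

5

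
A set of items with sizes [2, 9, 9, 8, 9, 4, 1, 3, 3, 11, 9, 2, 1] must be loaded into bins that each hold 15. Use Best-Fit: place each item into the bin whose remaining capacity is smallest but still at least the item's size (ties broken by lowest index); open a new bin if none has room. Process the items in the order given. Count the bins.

6

Put 2 in bin 1; 13 remain.
Put 9 in bin 1; 4 remain.
Put 9 in bin 2; 6 remain.
Put 8 in bin 3; 7 remain.
Put 9 in bin 4; 6 remain.
Put 4 in bin 1; 0 remain.
Put 1 in bin 2; 5 remain.
Put 3 in bin 2; 2 remain.
Put 3 in bin 4; 3 remain.
Put 11 in bin 5; 4 remain.
Put 9 in bin 6; 6 remain.
Put 2 in bin 2; 0 remain.
Put 1 in bin 4; 2 remain.
Final bins: [2,9,4] [9,1,3,2] [8] [9,3,1] [11] [9].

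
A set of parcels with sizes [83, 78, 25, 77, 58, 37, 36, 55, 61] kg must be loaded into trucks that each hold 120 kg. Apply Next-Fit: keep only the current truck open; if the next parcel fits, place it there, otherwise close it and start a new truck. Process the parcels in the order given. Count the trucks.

6

truck 1: place 83 kg, 37 kg left
truck 2: place 78 kg, 42 kg left
truck 2: place 25 kg, 17 kg left
truck 3: place 77 kg, 43 kg left
truck 4: place 58 kg, 62 kg left
truck 4: place 37 kg, 25 kg left
truck 5: place 36 kg, 84 kg left
truck 5: place 55 kg, 29 kg left
truck 6: place 61 kg, 59 kg left
Final trucks: [83] [78,25] [77] [58,37] [36,55] [61].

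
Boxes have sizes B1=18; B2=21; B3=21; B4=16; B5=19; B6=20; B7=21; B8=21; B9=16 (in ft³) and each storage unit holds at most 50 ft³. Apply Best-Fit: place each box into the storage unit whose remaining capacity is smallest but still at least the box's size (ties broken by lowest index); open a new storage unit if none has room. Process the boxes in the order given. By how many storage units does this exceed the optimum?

Best-Fit: [18,21] [21,16] [19,20] [21,21] [16] → 5 storage units.
Total size 173 ft³; any packing needs at least ⌈173/50⌉ = 4 storage units.
An optimal packing achieves that bound: [21,21] [21,21] [20,19] [18,16,16] → 4 storage units.
Excess: 5 − 4 = 1.

1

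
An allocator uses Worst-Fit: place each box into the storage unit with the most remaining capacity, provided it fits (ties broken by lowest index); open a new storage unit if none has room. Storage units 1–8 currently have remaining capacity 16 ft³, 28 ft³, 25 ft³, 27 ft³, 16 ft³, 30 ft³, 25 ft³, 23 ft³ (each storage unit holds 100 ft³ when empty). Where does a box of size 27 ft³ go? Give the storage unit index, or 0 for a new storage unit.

Storage units with room: storage unit 2 (28 ft³), storage unit 4 (27 ft³), storage unit 6 (30 ft³).
Most room is storage unit 6 with 30 ft³ free.

6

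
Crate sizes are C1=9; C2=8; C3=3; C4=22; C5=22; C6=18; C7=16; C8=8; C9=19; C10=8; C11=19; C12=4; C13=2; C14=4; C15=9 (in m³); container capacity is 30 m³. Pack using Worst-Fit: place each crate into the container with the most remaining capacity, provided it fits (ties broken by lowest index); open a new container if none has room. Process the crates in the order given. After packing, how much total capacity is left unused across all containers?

39

Put C1 (9 m³) in container 1; 21 m³ remain.
Put C2 (8 m³) in container 1; 13 m³ remain.
Put C3 (3 m³) in container 1; 10 m³ remain.
Put C4 (22 m³) in container 2; 8 m³ remain.
Put C5 (22 m³) in container 3; 8 m³ remain.
Put C6 (18 m³) in container 4; 12 m³ remain.
Put C7 (16 m³) in container 5; 14 m³ remain.
Put C8 (8 m³) in container 5; 6 m³ remain.
Put C9 (19 m³) in container 6; 11 m³ remain.
Put C10 (8 m³) in container 4; 4 m³ remain.
Put C11 (19 m³) in container 7; 11 m³ remain.
Put C12 (4 m³) in container 6; 7 m³ remain.
Put C13 (2 m³) in container 7; 9 m³ remain.
Put C14 (4 m³) in container 1; 6 m³ remain.
Put C15 (9 m³) in container 7; 0 m³ remain.
7 containers × 30 m³ = 210 m³; used 171 m³; unused 39 m³.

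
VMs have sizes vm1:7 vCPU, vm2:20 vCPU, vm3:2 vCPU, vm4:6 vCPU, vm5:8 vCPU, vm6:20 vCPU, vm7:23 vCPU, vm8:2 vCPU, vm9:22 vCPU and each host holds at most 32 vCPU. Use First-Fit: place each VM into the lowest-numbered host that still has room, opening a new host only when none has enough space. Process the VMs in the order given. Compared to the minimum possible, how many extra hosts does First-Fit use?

1

First-Fit: [7,20,2,2] [6,8] [20] [23] [22] → 5 hosts.
Total size 110 vCPU; any packing needs at least ⌈110/32⌉ = 4 hosts.
An optimal packing achieves that bound: [23,8] [22,7,2] [20,6,2] [20] → 4 hosts.
Excess: 5 − 4 = 1.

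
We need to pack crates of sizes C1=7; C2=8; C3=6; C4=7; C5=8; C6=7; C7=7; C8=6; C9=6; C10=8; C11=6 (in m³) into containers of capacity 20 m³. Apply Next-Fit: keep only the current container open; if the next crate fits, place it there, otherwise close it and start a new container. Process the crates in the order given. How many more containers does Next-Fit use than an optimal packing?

Next-Fit: [7,8] [6,7] [8,7] [7,6,6] [8,6] → 5 containers.
Total size 76 m³; any packing needs at least ⌈76/20⌉ = 4 containers.
An optimal packing achieves that bound: [8,8] [8,6,6] [7,7,6] [7,7,6] → 4 containers.
Excess: 5 − 4 = 1.

1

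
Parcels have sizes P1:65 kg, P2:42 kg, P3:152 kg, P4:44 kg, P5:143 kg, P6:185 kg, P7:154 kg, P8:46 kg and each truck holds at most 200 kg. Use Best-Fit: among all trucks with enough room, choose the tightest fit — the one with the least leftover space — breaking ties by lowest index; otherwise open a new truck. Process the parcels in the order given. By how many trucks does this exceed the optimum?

0

Best-Fit: [65,42] [152,44] [143] [185] [154,46] → 5 trucks.
Total size 831 kg; any packing needs at least ⌈831/200⌉ = 5 trucks.
So 5 is already optimal.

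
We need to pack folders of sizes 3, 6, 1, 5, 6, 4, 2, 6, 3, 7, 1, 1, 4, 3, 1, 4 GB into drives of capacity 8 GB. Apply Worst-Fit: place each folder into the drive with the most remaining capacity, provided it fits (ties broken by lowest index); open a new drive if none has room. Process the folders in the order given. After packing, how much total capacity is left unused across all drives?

15

drive 1: place 3 GB, 5 GB left
drive 2: place 6 GB, 2 GB left
drive 1: place 1 GB, 4 GB left
drive 3: place 5 GB, 3 GB left
drive 4: place 6 GB, 2 GB left
drive 1: place 4 GB, 0 GB left
drive 3: place 2 GB, 1 GB left
drive 5: place 6 GB, 2 GB left
drive 6: place 3 GB, 5 GB left
drive 7: place 7 GB, 1 GB left
drive 6: place 1 GB, 4 GB left
drive 6: place 1 GB, 3 GB left
drive 8: place 4 GB, 4 GB left
drive 8: place 3 GB, 1 GB left
drive 6: place 1 GB, 2 GB left
drive 9: place 4 GB, 4 GB left
9 drives × 8 GB = 72 GB; used 57 GB; unused 15 GB.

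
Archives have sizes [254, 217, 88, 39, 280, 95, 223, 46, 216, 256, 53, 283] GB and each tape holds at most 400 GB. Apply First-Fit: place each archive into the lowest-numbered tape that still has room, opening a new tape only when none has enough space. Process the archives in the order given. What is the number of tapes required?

254 GB → tape 1 (remaining 146 GB)
217 GB → tape 2 (remaining 183 GB)
88 GB → tape 1 (remaining 58 GB)
39 GB → tape 1 (remaining 19 GB)
280 GB → tape 3 (remaining 120 GB)
95 GB → tape 2 (remaining 88 GB)
223 GB → tape 4 (remaining 177 GB)
46 GB → tape 2 (remaining 42 GB)
216 GB → tape 5 (remaining 184 GB)
256 GB → tape 6 (remaining 144 GB)
53 GB → tape 3 (remaining 67 GB)
283 GB → tape 7 (remaining 117 GB)

7 tapes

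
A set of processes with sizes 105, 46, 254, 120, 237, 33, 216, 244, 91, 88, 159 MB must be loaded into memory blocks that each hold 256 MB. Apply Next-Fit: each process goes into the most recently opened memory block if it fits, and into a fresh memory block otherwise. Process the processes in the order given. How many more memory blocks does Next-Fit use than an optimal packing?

Next-Fit: [105,46] [254] [120] [237] [33,216] [244] [91,88] [159] → 8 memory blocks.
Total size 1593 MB; any packing needs at least ⌈1593/256⌉ = 7 memory blocks.
An optimal packing achieves that bound: [254] [244] [237] [216,33] [159,91] [120,105] [88,46] → 7 memory blocks.
Excess: 8 − 7 = 1.

1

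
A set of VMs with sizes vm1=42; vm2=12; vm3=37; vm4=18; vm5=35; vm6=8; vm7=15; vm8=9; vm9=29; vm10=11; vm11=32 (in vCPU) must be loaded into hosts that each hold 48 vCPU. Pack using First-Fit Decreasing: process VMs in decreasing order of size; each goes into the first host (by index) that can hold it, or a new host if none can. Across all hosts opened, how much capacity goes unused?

40

Sorted descending: 42, 37, 35, 32, 29, 18, 15, 12, 11, 9, 8.
host 1: place 42 vCPU, 6 vCPU left
host 2: place 37 vCPU, 11 vCPU left
host 3: place 35 vCPU, 13 vCPU left
host 4: place 32 vCPU, 16 vCPU left
host 5: place 29 vCPU, 19 vCPU left
host 5: place 18 vCPU, 1 vCPU left
host 4: place 15 vCPU, 1 vCPU left
host 3: place 12 vCPU, 1 vCPU left
host 2: place 11 vCPU, 0 vCPU left
host 6: place 9 vCPU, 39 vCPU left
host 6: place 8 vCPU, 31 vCPU left
6 hosts × 48 vCPU = 288 vCPU; used 248 vCPU; unused 40 vCPU.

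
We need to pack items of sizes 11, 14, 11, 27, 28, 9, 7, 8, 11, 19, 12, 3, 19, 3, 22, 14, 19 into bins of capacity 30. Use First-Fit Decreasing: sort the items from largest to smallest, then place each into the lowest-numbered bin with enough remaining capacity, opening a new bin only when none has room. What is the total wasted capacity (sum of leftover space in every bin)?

33

Sorted descending: 28, 27, 22, 19, 19, 19, 14, 14, 12, 11, 11, 11, 9, 8, 7, 3, 3.
Put 28 in bin 1; 2 remain.
Put 27 in bin 2; 3 remain.
Put 22 in bin 3; 8 remain.
Put 19 in bin 4; 11 remain.
Put 19 in bin 5; 11 remain.
Put 19 in bin 6; 11 remain.
Put 14 in bin 7; 16 remain.
Put 14 in bin 7; 2 remain.
Put 12 in bin 8; 18 remain.
Put 11 in bin 4; 0 remain.
Put 11 in bin 5; 0 remain.
Put 11 in bin 6; 0 remain.
Put 9 in bin 8; 9 remain.
Put 8 in bin 3; 0 remain.
Put 7 in bin 8; 2 remain.
Put 3 in bin 2; 0 remain.
Put 3 in bin 9; 27 remain.
9 bins × 30 = 270; used 237; unused 33.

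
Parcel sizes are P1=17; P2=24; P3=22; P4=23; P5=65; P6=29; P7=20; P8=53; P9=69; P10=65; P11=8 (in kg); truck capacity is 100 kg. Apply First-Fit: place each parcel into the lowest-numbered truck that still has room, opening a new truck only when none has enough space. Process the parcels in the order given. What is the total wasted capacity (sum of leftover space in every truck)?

105

truck 1: place P1 (17 kg), 83 kg left
truck 1: place P2 (24 kg), 59 kg left
truck 1: place P3 (22 kg), 37 kg left
truck 1: place P4 (23 kg), 14 kg left
truck 2: place P5 (65 kg), 35 kg left
truck 2: place P6 (29 kg), 6 kg left
truck 3: place P7 (20 kg), 80 kg left
truck 3: place P8 (53 kg), 27 kg left
truck 4: place P9 (69 kg), 31 kg left
truck 5: place P10 (65 kg), 35 kg left
truck 1: place P11 (8 kg), 6 kg left
5 trucks × 100 kg = 500 kg; used 395 kg; unused 105 kg.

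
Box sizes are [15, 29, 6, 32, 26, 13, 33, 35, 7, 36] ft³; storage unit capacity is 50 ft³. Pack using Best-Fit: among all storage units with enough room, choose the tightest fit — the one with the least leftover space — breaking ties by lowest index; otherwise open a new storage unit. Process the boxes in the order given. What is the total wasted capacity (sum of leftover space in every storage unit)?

68

15 ft³ → storage unit 1 (remaining 35 ft³)
29 ft³ → storage unit 1 (remaining 6 ft³)
6 ft³ → storage unit 1 (remaining 0 ft³)
32 ft³ → storage unit 2 (remaining 18 ft³)
26 ft³ → storage unit 3 (remaining 24 ft³)
13 ft³ → storage unit 2 (remaining 5 ft³)
33 ft³ → storage unit 4 (remaining 17 ft³)
35 ft³ → storage unit 5 (remaining 15 ft³)
7 ft³ → storage unit 5 (remaining 8 ft³)
36 ft³ → storage unit 6 (remaining 14 ft³)
6 storage units × 50 ft³ = 300 ft³; used 232 ft³; unused 68 ft³.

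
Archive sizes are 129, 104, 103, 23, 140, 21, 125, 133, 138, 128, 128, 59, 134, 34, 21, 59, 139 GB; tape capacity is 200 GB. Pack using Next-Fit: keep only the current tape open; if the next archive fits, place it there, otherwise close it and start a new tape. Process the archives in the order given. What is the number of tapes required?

11

129 GB → tape 1 (remaining 71 GB)
104 GB → tape 2 (remaining 96 GB)
103 GB → tape 3 (remaining 97 GB)
23 GB → tape 3 (remaining 74 GB)
140 GB → tape 4 (remaining 60 GB)
21 GB → tape 4 (remaining 39 GB)
125 GB → tape 5 (remaining 75 GB)
133 GB → tape 6 (remaining 67 GB)
138 GB → tape 7 (remaining 62 GB)
128 GB → tape 8 (remaining 72 GB)
128 GB → tape 9 (remaining 72 GB)
59 GB → tape 9 (remaining 13 GB)
134 GB → tape 10 (remaining 66 GB)
34 GB → tape 10 (remaining 32 GB)
21 GB → tape 10 (remaining 11 GB)
59 GB → tape 11 (remaining 141 GB)
139 GB → tape 11 (remaining 2 GB)
Final tapes: [129] [104] [103,23] [140,21] [125] [133] [138] [128] [128,59] [134,34,21] [59,139].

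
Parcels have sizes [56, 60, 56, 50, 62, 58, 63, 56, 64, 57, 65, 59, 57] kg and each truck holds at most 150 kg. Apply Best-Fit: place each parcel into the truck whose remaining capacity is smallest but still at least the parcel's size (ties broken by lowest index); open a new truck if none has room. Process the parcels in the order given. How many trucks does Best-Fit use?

7

56 kg → truck 1 (remaining 94 kg)
60 kg → truck 1 (remaining 34 kg)
56 kg → truck 2 (remaining 94 kg)
50 kg → truck 2 (remaining 44 kg)
62 kg → truck 3 (remaining 88 kg)
58 kg → truck 3 (remaining 30 kg)
63 kg → truck 4 (remaining 87 kg)
56 kg → truck 4 (remaining 31 kg)
64 kg → truck 5 (remaining 86 kg)
57 kg → truck 5 (remaining 29 kg)
65 kg → truck 6 (remaining 85 kg)
59 kg → truck 6 (remaining 26 kg)
57 kg → truck 7 (remaining 93 kg)
Final trucks: [56,60] [56,50] [62,58] [63,56] [64,57] [65,59] [57].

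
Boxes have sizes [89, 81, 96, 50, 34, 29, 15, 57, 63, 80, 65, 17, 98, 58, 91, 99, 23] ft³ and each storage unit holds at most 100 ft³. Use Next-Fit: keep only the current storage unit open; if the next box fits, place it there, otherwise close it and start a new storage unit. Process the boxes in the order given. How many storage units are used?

Put 89 ft³ in storage unit 1; 11 ft³ remain.
Put 81 ft³ in storage unit 2; 19 ft³ remain.
Put 96 ft³ in storage unit 3; 4 ft³ remain.
Put 50 ft³ in storage unit 4; 50 ft³ remain.
Put 34 ft³ in storage unit 4; 16 ft³ remain.
Put 29 ft³ in storage unit 5; 71 ft³ remain.
Put 15 ft³ in storage unit 5; 56 ft³ remain.
Put 57 ft³ in storage unit 6; 43 ft³ remain.
Put 63 ft³ in storage unit 7; 37 ft³ remain.
Put 80 ft³ in storage unit 8; 20 ft³ remain.
Put 65 ft³ in storage unit 9; 35 ft³ remain.
Put 17 ft³ in storage unit 9; 18 ft³ remain.
Put 98 ft³ in storage unit 10; 2 ft³ remain.
Put 58 ft³ in storage unit 11; 42 ft³ remain.
Put 91 ft³ in storage unit 12; 9 ft³ remain.
Put 99 ft³ in storage unit 13; 1 ft³ remain.
Put 23 ft³ in storage unit 14; 77 ft³ remain.
Final storage units: [89] [81] [96] [50,34] [29,15] [57] [63] [80] [65,17] [98] [58] [91] [99] [23].

14 storage units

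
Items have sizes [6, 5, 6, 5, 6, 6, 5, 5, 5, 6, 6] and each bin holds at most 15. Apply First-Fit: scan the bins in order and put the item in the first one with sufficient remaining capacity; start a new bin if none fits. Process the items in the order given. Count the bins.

5

6 → bin 1 (remaining 9)
5 → bin 1 (remaining 4)
6 → bin 2 (remaining 9)
5 → bin 2 (remaining 4)
6 → bin 3 (remaining 9)
6 → bin 3 (remaining 3)
5 → bin 4 (remaining 10)
5 → bin 4 (remaining 5)
5 → bin 4 (remaining 0)
6 → bin 5 (remaining 9)
6 → bin 5 (remaining 3)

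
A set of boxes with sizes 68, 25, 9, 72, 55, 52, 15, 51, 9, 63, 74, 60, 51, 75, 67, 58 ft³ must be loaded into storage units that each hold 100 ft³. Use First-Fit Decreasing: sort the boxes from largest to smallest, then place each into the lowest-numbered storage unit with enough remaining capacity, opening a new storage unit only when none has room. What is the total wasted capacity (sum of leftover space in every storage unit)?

396

Sorted descending: 75, 74, 72, 68, 67, 63, 60, 58, 55, 52, 51, 51, 25, 15, 9, 9.
Put 75 ft³ in storage unit 1; 25 ft³ remain.
Put 74 ft³ in storage unit 2; 26 ft³ remain.
Put 72 ft³ in storage unit 3; 28 ft³ remain.
Put 68 ft³ in storage unit 4; 32 ft³ remain.
Put 67 ft³ in storage unit 5; 33 ft³ remain.
Put 63 ft³ in storage unit 6; 37 ft³ remain.
Put 60 ft³ in storage unit 7; 40 ft³ remain.
Put 58 ft³ in storage unit 8; 42 ft³ remain.
Put 55 ft³ in storage unit 9; 45 ft³ remain.
Put 52 ft³ in storage unit 10; 48 ft³ remain.
Put 51 ft³ in storage unit 11; 49 ft³ remain.
Put 51 ft³ in storage unit 12; 49 ft³ remain.
Put 25 ft³ in storage unit 1; 0 ft³ remain.
Put 15 ft³ in storage unit 2; 11 ft³ remain.
Put 9 ft³ in storage unit 2; 2 ft³ remain.
Put 9 ft³ in storage unit 3; 19 ft³ remain.
12 storage units × 100 ft³ = 1200 ft³; used 804 ft³; unused 396 ft³.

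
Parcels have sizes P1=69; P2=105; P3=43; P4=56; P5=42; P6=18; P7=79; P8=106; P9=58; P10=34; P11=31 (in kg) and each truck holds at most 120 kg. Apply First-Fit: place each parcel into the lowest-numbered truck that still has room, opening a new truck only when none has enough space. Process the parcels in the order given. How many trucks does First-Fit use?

6

Put P1 (69 kg) in truck 1; 51 kg remain.
Put P2 (105 kg) in truck 2; 15 kg remain.
Put P3 (43 kg) in truck 1; 8 kg remain.
Put P4 (56 kg) in truck 3; 64 kg remain.
Put P5 (42 kg) in truck 3; 22 kg remain.
Put P6 (18 kg) in truck 3; 4 kg remain.
Put P7 (79 kg) in truck 4; 41 kg remain.
Put P8 (106 kg) in truck 5; 14 kg remain.
Put P9 (58 kg) in truck 6; 62 kg remain.
Put P10 (34 kg) in truck 4; 7 kg remain.
Put P11 (31 kg) in truck 6; 31 kg remain.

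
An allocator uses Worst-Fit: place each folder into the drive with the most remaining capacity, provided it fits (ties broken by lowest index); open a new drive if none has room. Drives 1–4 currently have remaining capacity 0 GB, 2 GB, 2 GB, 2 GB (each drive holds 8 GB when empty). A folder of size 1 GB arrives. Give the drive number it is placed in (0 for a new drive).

2

Drives with room: drive 2 (2 GB), drive 3 (2 GB), drive 4 (2 GB).
Most room is drive 2 with 2 GB free.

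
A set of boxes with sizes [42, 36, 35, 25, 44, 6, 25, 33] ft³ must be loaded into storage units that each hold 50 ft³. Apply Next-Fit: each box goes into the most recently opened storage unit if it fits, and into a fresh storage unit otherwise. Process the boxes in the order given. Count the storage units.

7

storage unit 1: place 42 ft³, 8 ft³ left
storage unit 2: place 36 ft³, 14 ft³ left
storage unit 3: place 35 ft³, 15 ft³ left
storage unit 4: place 25 ft³, 25 ft³ left
storage unit 5: place 44 ft³, 6 ft³ left
storage unit 5: place 6 ft³, 0 ft³ left
storage unit 6: place 25 ft³, 25 ft³ left
storage unit 7: place 33 ft³, 17 ft³ left
Final storage units: [42] [36] [35] [25] [44,6] [25] [33].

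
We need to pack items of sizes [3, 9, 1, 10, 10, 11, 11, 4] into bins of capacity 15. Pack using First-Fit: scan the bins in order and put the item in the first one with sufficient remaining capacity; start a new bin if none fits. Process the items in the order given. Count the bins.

5

Put 3 in bin 1; 12 remain.
Put 9 in bin 1; 3 remain.
Put 1 in bin 1; 2 remain.
Put 10 in bin 2; 5 remain.
Put 10 in bin 3; 5 remain.
Put 11 in bin 4; 4 remain.
Put 11 in bin 5; 4 remain.
Put 4 in bin 2; 1 remain.
Final bins: [3,9,1] [10,4] [10] [11] [11].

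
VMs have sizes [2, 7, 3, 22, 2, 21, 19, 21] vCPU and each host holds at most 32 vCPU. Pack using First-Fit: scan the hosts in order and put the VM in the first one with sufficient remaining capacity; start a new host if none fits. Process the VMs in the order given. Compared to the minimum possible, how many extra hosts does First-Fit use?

1

First-Fit: [2,7,3,2] [22] [21] [19] [21] → 5 hosts.
Total size 97 vCPU; any packing needs at least ⌈97/32⌉ = 4 hosts.
An optimal packing achieves that bound: [22,7,3] [21,2,2] [21] [19] → 4 hosts.
Excess: 5 − 4 = 1.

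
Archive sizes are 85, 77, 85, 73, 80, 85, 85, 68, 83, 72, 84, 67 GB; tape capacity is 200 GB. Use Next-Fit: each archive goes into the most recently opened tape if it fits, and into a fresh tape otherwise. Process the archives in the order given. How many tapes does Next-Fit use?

6

85 GB → tape 1 (remaining 115 GB)
77 GB → tape 1 (remaining 38 GB)
85 GB → tape 2 (remaining 115 GB)
73 GB → tape 2 (remaining 42 GB)
80 GB → tape 3 (remaining 120 GB)
85 GB → tape 3 (remaining 35 GB)
85 GB → tape 4 (remaining 115 GB)
68 GB → tape 4 (remaining 47 GB)
83 GB → tape 5 (remaining 117 GB)
72 GB → tape 5 (remaining 45 GB)
84 GB → tape 6 (remaining 116 GB)
67 GB → tape 6 (remaining 49 GB)
Final tapes: [85,77] [85,73] [80,85] [85,68] [83,72] [84,67].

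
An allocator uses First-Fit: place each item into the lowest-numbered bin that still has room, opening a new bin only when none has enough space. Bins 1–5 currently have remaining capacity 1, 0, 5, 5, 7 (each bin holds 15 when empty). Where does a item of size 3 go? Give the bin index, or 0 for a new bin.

Bins with room: bin 3 (5), bin 4 (5), bin 5 (7).
The first with room is bin 3.

3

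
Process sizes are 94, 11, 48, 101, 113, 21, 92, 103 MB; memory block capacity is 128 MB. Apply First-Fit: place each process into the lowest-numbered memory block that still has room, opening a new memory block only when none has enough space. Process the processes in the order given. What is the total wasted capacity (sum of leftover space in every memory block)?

Put 94 MB in memory block 1; 34 MB remain.
Put 11 MB in memory block 1; 23 MB remain.
Put 48 MB in memory block 2; 80 MB remain.
Put 101 MB in memory block 3; 27 MB remain.
Put 113 MB in memory block 4; 15 MB remain.
Put 21 MB in memory block 1; 2 MB remain.
Put 92 MB in memory block 5; 36 MB remain.
Put 103 MB in memory block 6; 25 MB remain.
6 memory blocks × 128 MB = 768 MB; used 583 MB; unused 185 MB.

185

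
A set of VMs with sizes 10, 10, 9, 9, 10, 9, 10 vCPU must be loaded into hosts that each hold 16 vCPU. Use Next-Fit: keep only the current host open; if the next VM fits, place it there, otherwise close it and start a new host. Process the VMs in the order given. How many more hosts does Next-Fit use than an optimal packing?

Next-Fit: [10] [10] [9] [9] [10] [9] [10] → 7 hosts.
7 VMs exceed 8 vCPU (half the capacity), and no two of those can share a host, so at least 7 hosts are needed.
So 7 is already optimal.

0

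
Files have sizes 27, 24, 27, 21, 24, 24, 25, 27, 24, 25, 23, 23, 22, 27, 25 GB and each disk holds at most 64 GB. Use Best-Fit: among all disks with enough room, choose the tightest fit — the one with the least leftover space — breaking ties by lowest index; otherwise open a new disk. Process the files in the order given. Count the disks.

8

27 GB → disk 1 (remaining 37 GB)
24 GB → disk 1 (remaining 13 GB)
27 GB → disk 2 (remaining 37 GB)
21 GB → disk 2 (remaining 16 GB)
24 GB → disk 3 (remaining 40 GB)
24 GB → disk 3 (remaining 16 GB)
25 GB → disk 4 (remaining 39 GB)
27 GB → disk 4 (remaining 12 GB)
24 GB → disk 5 (remaining 40 GB)
25 GB → disk 5 (remaining 15 GB)
23 GB → disk 6 (remaining 41 GB)
23 GB → disk 6 (remaining 18 GB)
22 GB → disk 7 (remaining 42 GB)
27 GB → disk 7 (remaining 15 GB)
25 GB → disk 8 (remaining 39 GB)
Final disks: [27,24] [27,21] [24,24] [25,27] [24,25] [23,23] [22,27] [25].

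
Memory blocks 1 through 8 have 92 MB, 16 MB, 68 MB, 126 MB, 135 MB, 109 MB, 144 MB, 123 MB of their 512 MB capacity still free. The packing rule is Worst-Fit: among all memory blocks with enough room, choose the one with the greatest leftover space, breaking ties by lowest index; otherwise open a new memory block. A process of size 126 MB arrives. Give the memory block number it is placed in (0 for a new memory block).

Memory blocks with room: memory block 4 (126 MB), memory block 5 (135 MB), memory block 7 (144 MB).
Most room is memory block 7 with 144 MB free.

7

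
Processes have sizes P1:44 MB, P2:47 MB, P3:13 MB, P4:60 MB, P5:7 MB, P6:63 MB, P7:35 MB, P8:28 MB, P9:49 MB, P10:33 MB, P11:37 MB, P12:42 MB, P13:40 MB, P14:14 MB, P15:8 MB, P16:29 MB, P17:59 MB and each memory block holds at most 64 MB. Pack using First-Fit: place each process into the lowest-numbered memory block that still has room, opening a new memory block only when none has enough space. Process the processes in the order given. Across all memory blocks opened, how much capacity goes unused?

96

Put P1 (44 MB) in memory block 1; 20 MB remain.
Put P2 (47 MB) in memory block 2; 17 MB remain.
Put P3 (13 MB) in memory block 1; 7 MB remain.
Put P4 (60 MB) in memory block 3; 4 MB remain.
Put P5 (7 MB) in memory block 1; 0 MB remain.
Put P6 (63 MB) in memory block 4; 1 MB remain.
Put P7 (35 MB) in memory block 5; 29 MB remain.
Put P8 (28 MB) in memory block 5; 1 MB remain.
Put P9 (49 MB) in memory block 6; 15 MB remain.
Put P10 (33 MB) in memory block 7; 31 MB remain.
Put P11 (37 MB) in memory block 8; 27 MB remain.
Put P12 (42 MB) in memory block 9; 22 MB remain.
Put P13 (40 MB) in memory block 10; 24 MB remain.
Put P14 (14 MB) in memory block 2; 3 MB remain.
Put P15 (8 MB) in memory block 6; 7 MB remain.
Put P16 (29 MB) in memory block 7; 2 MB remain.
Put P17 (59 MB) in memory block 11; 5 MB remain.
11 memory blocks × 64 MB = 704 MB; used 608 MB; unused 96 MB.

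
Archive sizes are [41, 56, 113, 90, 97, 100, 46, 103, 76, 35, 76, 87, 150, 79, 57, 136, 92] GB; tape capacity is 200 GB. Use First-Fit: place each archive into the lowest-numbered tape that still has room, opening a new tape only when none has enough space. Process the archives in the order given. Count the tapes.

9

Put 41 GB in tape 1; 159 GB remain.
Put 56 GB in tape 1; 103 GB remain.
Put 113 GB in tape 2; 87 GB remain.
Put 90 GB in tape 1; 13 GB remain.
Put 97 GB in tape 3; 103 GB remain.
Put 100 GB in tape 3; 3 GB remain.
Put 46 GB in tape 2; 41 GB remain.
Put 103 GB in tape 4; 97 GB remain.
Put 76 GB in tape 4; 21 GB remain.
Put 35 GB in tape 2; 6 GB remain.
Put 76 GB in tape 5; 124 GB remain.
Put 87 GB in tape 5; 37 GB remain.
Put 150 GB in tape 6; 50 GB remain.
Put 79 GB in tape 7; 121 GB remain.
Put 57 GB in tape 7; 64 GB remain.
Put 136 GB in tape 8; 64 GB remain.
Put 92 GB in tape 9; 108 GB remain.
Final tapes: [41,56,90] [113,46,35] [97,100] [103,76] [76,87] [150] [79,57] [136] [92].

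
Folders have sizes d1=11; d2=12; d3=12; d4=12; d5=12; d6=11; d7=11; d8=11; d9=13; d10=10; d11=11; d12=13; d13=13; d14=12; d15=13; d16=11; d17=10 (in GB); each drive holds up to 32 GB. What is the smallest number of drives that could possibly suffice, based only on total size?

Total size = 11 + 12 + 12 + 12 + 12 + 11 + 11 + 11 + 13 + 10 + 11 + 13 + 13 + 12 + 13 + 11 + 10 = 198 GB.
⌈198 / 32⌉ = 7.

7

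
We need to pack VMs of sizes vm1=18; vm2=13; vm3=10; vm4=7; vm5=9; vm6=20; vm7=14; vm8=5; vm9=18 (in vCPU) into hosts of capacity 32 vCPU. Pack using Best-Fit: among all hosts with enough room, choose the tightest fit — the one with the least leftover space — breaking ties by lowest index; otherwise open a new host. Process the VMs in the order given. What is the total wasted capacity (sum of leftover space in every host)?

Put vm1 (18 vCPU) in host 1; 14 vCPU remain.
Put vm2 (13 vCPU) in host 1; 1 vCPU remain.
Put vm3 (10 vCPU) in host 2; 22 vCPU remain.
Put vm4 (7 vCPU) in host 2; 15 vCPU remain.
Put vm5 (9 vCPU) in host 2; 6 vCPU remain.
Put vm6 (20 vCPU) in host 3; 12 vCPU remain.
Put vm7 (14 vCPU) in host 4; 18 vCPU remain.
Put vm8 (5 vCPU) in host 2; 1 vCPU remain.
Put vm9 (18 vCPU) in host 4; 0 vCPU remain.
4 hosts × 32 vCPU = 128 vCPU; used 114 vCPU; unused 14 vCPU.

14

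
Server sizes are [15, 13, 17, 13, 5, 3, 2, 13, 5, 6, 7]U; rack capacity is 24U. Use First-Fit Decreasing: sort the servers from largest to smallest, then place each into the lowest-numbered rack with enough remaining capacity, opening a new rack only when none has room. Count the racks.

Sorted descending: 17, 15, 13, 13, 13, 7, 6, 5, 5, 3, 2.
Put 17U in rack 1; 7U remain.
Put 15U in rack 2; 9U remain.
Put 13U in rack 3; 11U remain.
Put 13U in rack 4; 11U remain.
Put 13U in rack 5; 11U remain.
Put 7U in rack 1; 0U remain.
Put 6U in rack 2; 3U remain.
Put 5U in rack 3; 6U remain.
Put 5U in rack 3; 1U remain.
Put 3U in rack 2; 0U remain.
Put 2U in rack 4; 9U remain.
Final racks: [17,7] [15,6,3] [13,5,5] [13,2] [13].

5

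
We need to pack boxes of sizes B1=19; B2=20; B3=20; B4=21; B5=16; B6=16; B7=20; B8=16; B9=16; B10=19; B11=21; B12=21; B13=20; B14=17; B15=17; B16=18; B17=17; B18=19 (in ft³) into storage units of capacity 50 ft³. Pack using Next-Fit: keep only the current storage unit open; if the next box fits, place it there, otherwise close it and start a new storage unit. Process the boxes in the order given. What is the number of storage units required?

B1 (19 ft³) → storage unit 1 (remaining 31 ft³)
B2 (20 ft³) → storage unit 1 (remaining 11 ft³)
B3 (20 ft³) → storage unit 2 (remaining 30 ft³)
B4 (21 ft³) → storage unit 2 (remaining 9 ft³)
B5 (16 ft³) → storage unit 3 (remaining 34 ft³)
B6 (16 ft³) → storage unit 3 (remaining 18 ft³)
B7 (20 ft³) → storage unit 4 (remaining 30 ft³)
B8 (16 ft³) → storage unit 4 (remaining 14 ft³)
B9 (16 ft³) → storage unit 5 (remaining 34 ft³)
B10 (19 ft³) → storage unit 5 (remaining 15 ft³)
B11 (21 ft³) → storage unit 6 (remaining 29 ft³)
B12 (21 ft³) → storage unit 6 (remaining 8 ft³)
B13 (20 ft³) → storage unit 7 (remaining 30 ft³)
B14 (17 ft³) → storage unit 7 (remaining 13 ft³)
B15 (17 ft³) → storage unit 8 (remaining 33 ft³)
B16 (18 ft³) → storage unit 8 (remaining 15 ft³)
B17 (17 ft³) → storage unit 9 (remaining 33 ft³)
B18 (19 ft³) → storage unit 9 (remaining 14 ft³)

9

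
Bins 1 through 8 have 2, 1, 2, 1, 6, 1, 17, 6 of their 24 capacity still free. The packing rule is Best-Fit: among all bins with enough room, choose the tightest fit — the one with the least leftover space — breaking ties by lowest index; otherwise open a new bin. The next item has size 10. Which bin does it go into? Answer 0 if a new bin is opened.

Bins with room: bin 7 (17).
Tightest fit is bin 7 with 17 free.

7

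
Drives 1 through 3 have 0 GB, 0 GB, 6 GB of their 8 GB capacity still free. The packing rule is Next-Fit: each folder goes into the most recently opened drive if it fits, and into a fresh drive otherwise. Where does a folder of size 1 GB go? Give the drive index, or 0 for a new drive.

Next-Fit only looks at drive 3, which has 6 GB free.
1 GB fits there.

3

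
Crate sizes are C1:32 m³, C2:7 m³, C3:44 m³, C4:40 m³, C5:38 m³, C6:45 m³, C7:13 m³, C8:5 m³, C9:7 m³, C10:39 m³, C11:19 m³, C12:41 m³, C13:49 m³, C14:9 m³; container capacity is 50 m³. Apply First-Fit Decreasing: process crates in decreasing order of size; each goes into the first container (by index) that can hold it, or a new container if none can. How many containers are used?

9

Sorted descending: 49, 45, 44, 41, 40, 39, 38, 32, 19, 13, 9, 7, 7, 5.
Put 49 m³ in container 1; 1 m³ remain.
Put 45 m³ in container 2; 5 m³ remain.
Put 44 m³ in container 3; 6 m³ remain.
Put 41 m³ in container 4; 9 m³ remain.
Put 40 m³ in container 5; 10 m³ remain.
Put 39 m³ in container 6; 11 m³ remain.
Put 38 m³ in container 7; 12 m³ remain.
Put 32 m³ in container 8; 18 m³ remain.
Put 19 m³ in container 9; 31 m³ remain.
Put 13 m³ in container 8; 5 m³ remain.
Put 9 m³ in container 4; 0 m³ remain.
Put 7 m³ in container 5; 3 m³ remain.
Put 7 m³ in container 6; 4 m³ remain.
Put 5 m³ in container 2; 0 m³ remain.
Final containers: [49] [45,5] [44] [41,9] [40,7] [39,7] [38] [32,13] [19].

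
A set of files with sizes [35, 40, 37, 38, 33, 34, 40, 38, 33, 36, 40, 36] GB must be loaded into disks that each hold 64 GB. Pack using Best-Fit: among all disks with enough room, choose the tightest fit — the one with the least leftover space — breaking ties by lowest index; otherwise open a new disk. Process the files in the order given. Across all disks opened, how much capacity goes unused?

35 GB → disk 1 (remaining 29 GB)
40 GB → disk 2 (remaining 24 GB)
37 GB → disk 3 (remaining 27 GB)
38 GB → disk 4 (remaining 26 GB)
33 GB → disk 5 (remaining 31 GB)
34 GB → disk 6 (remaining 30 GB)
40 GB → disk 7 (remaining 24 GB)
38 GB → disk 8 (remaining 26 GB)
33 GB → disk 9 (remaining 31 GB)
36 GB → disk 10 (remaining 28 GB)
40 GB → disk 11 (remaining 24 GB)
36 GB → disk 12 (remaining 28 GB)
12 disks × 64 GB = 768 GB; used 440 GB; unused 328 GB.

328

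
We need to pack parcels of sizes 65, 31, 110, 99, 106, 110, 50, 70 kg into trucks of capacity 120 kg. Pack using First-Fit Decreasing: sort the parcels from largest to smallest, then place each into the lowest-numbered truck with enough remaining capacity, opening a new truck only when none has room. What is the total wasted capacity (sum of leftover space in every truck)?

Sorted descending: 110, 110, 106, 99, 70, 65, 50, 31.
Put 110 kg in truck 1; 10 kg remain.
Put 110 kg in truck 2; 10 kg remain.
Put 106 kg in truck 3; 14 kg remain.
Put 99 kg in truck 4; 21 kg remain.
Put 70 kg in truck 5; 50 kg remain.
Put 65 kg in truck 6; 55 kg remain.
Put 50 kg in truck 5; 0 kg remain.
Put 31 kg in truck 6; 24 kg remain.
6 trucks × 120 kg = 720 kg; used 641 kg; unused 79 kg.

79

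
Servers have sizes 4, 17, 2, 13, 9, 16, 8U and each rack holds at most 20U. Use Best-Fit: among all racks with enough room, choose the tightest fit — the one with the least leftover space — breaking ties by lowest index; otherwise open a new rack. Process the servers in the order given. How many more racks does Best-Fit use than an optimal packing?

0

Best-Fit: [4,13] [17,2] [9,8] [16] → 4 racks.
Total size 69U; any packing needs at least ⌈69/20⌉ = 4 racks.
So 4 is already optimal.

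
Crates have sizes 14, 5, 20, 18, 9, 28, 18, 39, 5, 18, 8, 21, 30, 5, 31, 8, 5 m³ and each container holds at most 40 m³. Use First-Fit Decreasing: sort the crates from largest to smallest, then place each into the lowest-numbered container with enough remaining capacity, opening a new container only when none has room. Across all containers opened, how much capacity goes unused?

Sorted descending: 39, 31, 30, 28, 21, 20, 18, 18, 18, 14, 9, 8, 8, 5, 5, 5, 5.
39 m³ → container 1 (remaining 1 m³)
31 m³ → container 2 (remaining 9 m³)
30 m³ → container 3 (remaining 10 m³)
28 m³ → container 4 (remaining 12 m³)
21 m³ → container 5 (remaining 19 m³)
20 m³ → container 6 (remaining 20 m³)
18 m³ → container 5 (remaining 1 m³)
18 m³ → container 6 (remaining 2 m³)
18 m³ → container 7 (remaining 22 m³)
14 m³ → container 7 (remaining 8 m³)
9 m³ → container 2 (remaining 0 m³)
8 m³ → container 3 (remaining 2 m³)
8 m³ → container 4 (remaining 4 m³)
5 m³ → container 7 (remaining 3 m³)
5 m³ → container 8 (remaining 35 m³)
5 m³ → container 8 (remaining 30 m³)
5 m³ → container 8 (remaining 25 m³)
8 containers × 40 m³ = 320 m³; used 282 m³; unused 38 m³.

38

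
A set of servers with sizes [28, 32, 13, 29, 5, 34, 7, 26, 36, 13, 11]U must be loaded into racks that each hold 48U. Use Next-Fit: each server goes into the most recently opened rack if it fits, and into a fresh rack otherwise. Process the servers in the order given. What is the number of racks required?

7

Put 28U in rack 1; 20U remain.
Put 32U in rack 2; 16U remain.
Put 13U in rack 2; 3U remain.
Put 29U in rack 3; 19U remain.
Put 5U in rack 3; 14U remain.
Put 34U in rack 4; 14U remain.
Put 7U in rack 4; 7U remain.
Put 26U in rack 5; 22U remain.
Put 36U in rack 6; 12U remain.
Put 13U in rack 7; 35U remain.
Put 11U in rack 7; 24U remain.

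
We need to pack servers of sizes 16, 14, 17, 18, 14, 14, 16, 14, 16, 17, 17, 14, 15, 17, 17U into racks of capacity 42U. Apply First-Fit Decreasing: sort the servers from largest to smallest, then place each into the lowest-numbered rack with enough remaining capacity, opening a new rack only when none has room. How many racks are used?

Sorted descending: 18, 17, 17, 17, 17, 17, 16, 16, 16, 15, 14, 14, 14, 14, 14.
18U → rack 1 (remaining 24U)
17U → rack 1 (remaining 7U)
17U → rack 2 (remaining 25U)
17U → rack 2 (remaining 8U)
17U → rack 3 (remaining 25U)
17U → rack 3 (remaining 8U)
16U → rack 4 (remaining 26U)
16U → rack 4 (remaining 10U)
16U → rack 5 (remaining 26U)
15U → rack 5 (remaining 11U)
14U → rack 6 (remaining 28U)
14U → rack 6 (remaining 14U)
14U → rack 6 (remaining 0U)
14U → rack 7 (remaining 28U)
14U → rack 7 (remaining 14U)
Final racks: [18,17] [17,17] [17,17] [16,16] [16,15] [14,14,14] [14,14].

7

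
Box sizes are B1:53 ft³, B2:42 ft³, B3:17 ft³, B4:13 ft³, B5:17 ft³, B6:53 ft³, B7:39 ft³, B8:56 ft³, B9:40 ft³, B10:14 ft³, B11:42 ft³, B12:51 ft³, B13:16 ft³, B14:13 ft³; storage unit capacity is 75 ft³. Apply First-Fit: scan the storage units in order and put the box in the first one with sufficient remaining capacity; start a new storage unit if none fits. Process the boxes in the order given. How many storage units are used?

8

B1 (53 ft³) → storage unit 1 (remaining 22 ft³)
B2 (42 ft³) → storage unit 2 (remaining 33 ft³)
B3 (17 ft³) → storage unit 1 (remaining 5 ft³)
B4 (13 ft³) → storage unit 2 (remaining 20 ft³)
B5 (17 ft³) → storage unit 2 (remaining 3 ft³)
B6 (53 ft³) → storage unit 3 (remaining 22 ft³)
B7 (39 ft³) → storage unit 4 (remaining 36 ft³)
B8 (56 ft³) → storage unit 5 (remaining 19 ft³)
B9 (40 ft³) → storage unit 6 (remaining 35 ft³)
B10 (14 ft³) → storage unit 3 (remaining 8 ft³)
B11 (42 ft³) → storage unit 7 (remaining 33 ft³)
B12 (51 ft³) → storage unit 8 (remaining 24 ft³)
B13 (16 ft³) → storage unit 4 (remaining 20 ft³)
B14 (13 ft³) → storage unit 4 (remaining 7 ft³)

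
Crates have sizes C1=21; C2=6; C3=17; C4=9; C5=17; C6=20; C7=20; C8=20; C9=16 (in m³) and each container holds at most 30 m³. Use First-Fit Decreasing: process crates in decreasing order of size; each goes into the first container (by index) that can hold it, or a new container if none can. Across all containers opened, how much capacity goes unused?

64

Sorted descending: 21, 20, 20, 20, 17, 17, 16, 9, 6.
21 m³ → container 1 (remaining 9 m³)
20 m³ → container 2 (remaining 10 m³)
20 m³ → container 3 (remaining 10 m³)
20 m³ → container 4 (remaining 10 m³)
17 m³ → container 5 (remaining 13 m³)
17 m³ → container 6 (remaining 13 m³)
16 m³ → container 7 (remaining 14 m³)
9 m³ → container 1 (remaining 0 m³)
6 m³ → container 2 (remaining 4 m³)
7 containers × 30 m³ = 210 m³; used 146 m³; unused 64 m³.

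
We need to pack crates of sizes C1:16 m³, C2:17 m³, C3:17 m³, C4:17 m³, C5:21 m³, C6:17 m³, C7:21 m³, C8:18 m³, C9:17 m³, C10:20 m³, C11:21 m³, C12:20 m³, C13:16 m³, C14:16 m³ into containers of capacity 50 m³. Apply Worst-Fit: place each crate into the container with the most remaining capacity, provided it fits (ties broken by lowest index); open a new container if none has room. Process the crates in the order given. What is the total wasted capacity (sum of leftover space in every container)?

96

container 1: place C1 (16 m³), 34 m³ left
container 1: place C2 (17 m³), 17 m³ left
container 1: place C3 (17 m³), 0 m³ left
container 2: place C4 (17 m³), 33 m³ left
container 2: place C5 (21 m³), 12 m³ left
container 3: place C6 (17 m³), 33 m³ left
container 3: place C7 (21 m³), 12 m³ left
container 4: place C8 (18 m³), 32 m³ left
container 4: place C9 (17 m³), 15 m³ left
container 5: place C10 (20 m³), 30 m³ left
container 5: place C11 (21 m³), 9 m³ left
container 6: place C12 (20 m³), 30 m³ left
container 6: place C13 (16 m³), 14 m³ left
container 7: place C14 (16 m³), 34 m³ left
7 containers × 50 m³ = 350 m³; used 254 m³; unused 96 m³.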